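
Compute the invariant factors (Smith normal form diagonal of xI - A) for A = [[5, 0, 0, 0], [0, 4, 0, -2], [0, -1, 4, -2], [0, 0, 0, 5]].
x - 5, (x - 5)(x - 4)^2

The Jordan structure of A has elementary divisors (x - 4)^2, (x - 5), (x - 5). Arranging the block sizes at each eigenvalue in decreasing order and taking row products gives the invariant factors.

Invariant factors (smallest first, each dividing the next): x - 5, (x - 5)(x - 4)^2.

Check: the last factor (x - 5)(x - 4)^2 is the minimal polynomial, and the product (x - 5)^2(x - 4)^2 is the characteristic polynomial.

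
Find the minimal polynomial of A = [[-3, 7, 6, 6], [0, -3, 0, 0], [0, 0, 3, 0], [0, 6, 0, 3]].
m_A(x) = (x - 3)(x + 3)^2

The characteristic polynomial factors as (x - 3)^2(x + 3)^2. The minimal polynomial is ∏(x - λ)^{k_λ} where k_λ is the size of the largest Jordan block at λ.

For λ = -3: rank(A + 3I) = 3, and the largest Jordan block has size 2 (the smallest k with rank((A + 3I)^k) = rank((A + 3I)^(k+1))).
For λ = 3: rank(A - 3I) = 2, and the largest Jordan block has size 1 (the smallest k with rank((A - 3I)^k) = rank((A - 3I)^(k+1))).

So m_A(x) = (x - 3)(x + 3)^2.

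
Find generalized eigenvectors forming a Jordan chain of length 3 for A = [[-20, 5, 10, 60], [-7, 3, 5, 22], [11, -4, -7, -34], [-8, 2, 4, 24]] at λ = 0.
v_1 = [[0, -2, 1, 0]]^T, v_2 = [[0, -1, 1, 0]]^T, v_3 = [[5, 2, -3, 2]]^T

We seek v_1 ∈ ker(A^3) \ ker(A^2), then set v_{i+1} = A v_i.

One such chain is v_1 = [[0, -2, 1, 0]]^T, v_2 = [[0, -1, 1, 0]]^T, v_3 = [[5, 2, -3, 2]]^T. Check: A v_3 = [[0, 0, 0, 0]]^T = 0.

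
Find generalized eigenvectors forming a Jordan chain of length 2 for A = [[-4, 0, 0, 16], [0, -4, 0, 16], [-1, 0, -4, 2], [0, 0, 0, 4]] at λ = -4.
We seek v_1 ∈ ker((A + 4I)^2) \ ker(A + 4I), then set v_{i+1} = (A + 4I) v_i.

One such chain is v_1 = [[1, 1, 0, 0]]^T, v_2 = [[0, 0, -1, 0]]^T. Check: (A + 4I) v_2 = [[0, 0, 0, 0]]^T = 0.

v_1 = [[1, 1, 0, 0]]^T, v_2 = [[0, 0, -1, 0]]^T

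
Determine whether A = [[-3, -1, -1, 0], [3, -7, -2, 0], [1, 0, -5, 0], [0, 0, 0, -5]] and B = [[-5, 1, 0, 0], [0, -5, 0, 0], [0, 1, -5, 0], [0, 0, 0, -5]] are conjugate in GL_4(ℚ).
No.

Both have characteristic polynomial (x + 5)^4, but the minimal polynomial of A is (x + 5)^3 while the minimal polynomial of B is (x + 5)^2. The minimal polynomial is a similarity invariant, so A and B are not similar.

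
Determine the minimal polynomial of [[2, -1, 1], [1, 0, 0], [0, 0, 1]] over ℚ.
The characteristic polynomial factors as (x - 1)^3. The minimal polynomial is ∏(x - λ)^{k_λ} where k_λ is the size of the largest Jordan block at λ.

For λ = 1: rank(A - I) = 2, and the largest Jordan block has size 3 (the smallest k with rank((A - I)^k) = rank((A - I)^(k+1))).

So m_A(x) = (x - 1)^3.

m_A(x) = (x - 1)^3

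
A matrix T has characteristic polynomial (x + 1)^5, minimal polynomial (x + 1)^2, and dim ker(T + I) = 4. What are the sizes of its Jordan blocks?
Jordan blocks: (-1, 2), (-1, 1), (-1, 1), (-1, 1)

λ = -1: algebraic multiplicity 5 (exponent in χ_T), largest block size 2 (exponent in m_T), 4 blocks (geometric multiplicity). These force block sizes [2, 1, 1, 1].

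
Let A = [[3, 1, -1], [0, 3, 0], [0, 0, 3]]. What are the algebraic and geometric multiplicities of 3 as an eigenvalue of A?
The characteristic polynomial is (x - 3)^3, so the factor x - 3 appears with exponent 3: the algebraic multiplicity is 3.

rank(A - 3I) = 1, so the eigenspace has dimension 3 - 1 = 2: the geometric multiplicity is 2.

Since 2 < 3, A is not diagonalizable.

algebraic multiplicity 3, geometric multiplicity 2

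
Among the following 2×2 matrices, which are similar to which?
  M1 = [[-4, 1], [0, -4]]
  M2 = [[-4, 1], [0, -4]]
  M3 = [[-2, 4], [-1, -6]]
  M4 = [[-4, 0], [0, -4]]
2 classes: {M1, M2, M3}, {M4}

Characteristic polynomials: χ_{M1} = (x + 4)^2, χ_{M2} = (x + 4)^2, χ_{M3} = (x + 4)^2, χ_{M4} = (x + 4)^2.

{M1, M2, M3}: invariant factors (x + 4)^2.

{M4}: invariant factors x + 4, x + 4.

Matrices are similar if and only if their invariant-factor lists agree; the partition into similarity classes is {M1, M2, M3}, {M4}.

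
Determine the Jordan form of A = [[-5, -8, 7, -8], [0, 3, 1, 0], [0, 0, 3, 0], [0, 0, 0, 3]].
J = [[-5, 0, 0, 0], [0, 3, 1, 0], [0, 0, 3, 0], [0, 0, 0, 3]]

The characteristic polynomial is det(xI - A) = (x - 3)^3(x + 5), so the eigenvalues are -5 (algebraic multiplicity 1), 3 (algebraic multiplicity 3).

For λ = -5: algebraic multiplicity 1 gives one 1×1 block.

For λ = 3: rank(A - 3I) = 2, rank((A - 3I)^2) = 1. The eigenspace has dimension 4 - 2 = 2, so there are 2 Jordan blocks; the rank sequence gives block sizes [2, 1].

Assembling the blocks gives the Jordan form J above.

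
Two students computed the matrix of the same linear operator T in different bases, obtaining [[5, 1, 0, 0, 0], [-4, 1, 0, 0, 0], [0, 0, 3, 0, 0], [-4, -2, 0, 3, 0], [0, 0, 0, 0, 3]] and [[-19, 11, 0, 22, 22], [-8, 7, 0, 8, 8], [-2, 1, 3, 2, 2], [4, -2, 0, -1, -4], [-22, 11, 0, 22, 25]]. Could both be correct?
Yes.

Two matrices over a field are similar if and only if they have the same invariant factors.

Both A and B have characteristic polynomial (x - 3)^5 and minimal polynomial (x - 3)^2. Computing further, both have invariant factors x - 3, x - 3, x - 3, (x - 3)^2. Hence A and B are similar.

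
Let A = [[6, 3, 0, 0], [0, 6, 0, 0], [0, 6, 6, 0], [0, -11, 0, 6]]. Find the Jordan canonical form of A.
The characteristic polynomial is det(xI - A) = (x - 6)^4, so the eigenvalues are 6 (algebraic multiplicity 4).

For λ = 6: rank(A - 6I) = 1, rank((A - 6I)^2) = 0. The eigenspace has dimension 4 - 1 = 3, so there are 3 Jordan blocks; the rank sequence gives block sizes [2, 1, 1].

Assembling the blocks gives the Jordan form J above.

J = [[6, 1, 0, 0], [0, 6, 0, 0], [0, 0, 6, 0], [0, 0, 0, 6]]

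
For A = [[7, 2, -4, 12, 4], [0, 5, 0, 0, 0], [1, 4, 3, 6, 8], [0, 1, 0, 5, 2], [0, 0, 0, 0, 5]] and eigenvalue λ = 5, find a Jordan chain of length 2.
v_1 = [[4, 1, -5, -2, -1]]^T, v_2 = [[2, 0, -2, -1, 0]]^T

We seek v_1 ∈ ker((A - 5I)^2) \ ker(A - 5I), then set v_{i+1} = (A - 5I) v_i.

One such chain is v_1 = [[4, 1, -5, -2, -1]]^T, v_2 = [[2, 0, -2, -1, 0]]^T. Check: (A - 5I) v_2 = [[0, 0, 0, 0, 0]]^T = 0.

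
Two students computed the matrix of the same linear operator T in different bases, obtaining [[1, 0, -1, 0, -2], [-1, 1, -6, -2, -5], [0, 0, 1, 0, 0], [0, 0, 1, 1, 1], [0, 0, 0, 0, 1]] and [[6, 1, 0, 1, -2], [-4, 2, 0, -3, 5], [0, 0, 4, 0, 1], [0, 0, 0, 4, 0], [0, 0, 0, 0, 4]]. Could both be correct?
trace(A) = 5 but trace(B) = 20. The trace is a similarity invariant, so A and B are not similar.

No.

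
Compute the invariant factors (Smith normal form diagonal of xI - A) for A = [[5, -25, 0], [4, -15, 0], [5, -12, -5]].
The Jordan structure of A has elementary divisors (x + 5)^3. Arranging the block sizes at each eigenvalue in decreasing order and taking row products gives the invariant factors.

Invariant factors (smallest first, each dividing the next): (x + 5)^3.

Check: the last factor (x + 5)^3 is the minimal polynomial, and the product (x + 5)^3 is the characteristic polynomial.

(x + 5)^3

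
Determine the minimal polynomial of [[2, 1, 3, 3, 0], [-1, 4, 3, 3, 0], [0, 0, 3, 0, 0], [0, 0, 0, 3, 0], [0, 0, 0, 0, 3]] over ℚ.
The characteristic polynomial factors as (x - 3)^5. The minimal polynomial is ∏(x - λ)^{k_λ} where k_λ is the size of the largest Jordan block at λ.

For λ = 3: rank(A - 3I) = 1, and the largest Jordan block has size 2 (the smallest k with rank((A - 3I)^k) = rank((A - 3I)^(k+1))).

So m_A(x) = (x - 3)^2.

m_A(x) = (x - 3)^2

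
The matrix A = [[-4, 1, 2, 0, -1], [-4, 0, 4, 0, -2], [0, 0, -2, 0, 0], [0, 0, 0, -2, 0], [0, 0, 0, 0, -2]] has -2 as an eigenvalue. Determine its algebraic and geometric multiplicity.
algebraic multiplicity 5, geometric multiplicity 4

The characteristic polynomial is (x + 2)^5, so the factor x + 2 appears with exponent 5: the algebraic multiplicity is 5.

rank(A + 2I) = 1, so the eigenspace has dimension 5 - 1 = 4: the geometric multiplicity is 4.

Since 4 < 5, A is not diagonalizable.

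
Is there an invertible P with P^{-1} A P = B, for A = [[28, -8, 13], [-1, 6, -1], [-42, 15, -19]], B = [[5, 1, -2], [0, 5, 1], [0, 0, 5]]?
Yes.

Two matrices over a field are similar if and only if they have the same invariant factors.

Both A and B have characteristic polynomial (x - 5)^3 and minimal polynomial (x - 5)^3. Computing further, both have invariant factors (x - 5)^3. Hence A and B are similar.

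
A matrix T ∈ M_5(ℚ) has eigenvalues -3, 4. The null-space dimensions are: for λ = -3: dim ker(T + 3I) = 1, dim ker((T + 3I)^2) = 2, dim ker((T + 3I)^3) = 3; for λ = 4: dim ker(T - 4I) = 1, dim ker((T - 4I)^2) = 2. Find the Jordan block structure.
λ = -3: successive nullity increments [1, 1, 1] count blocks of size ≥ k; block sizes are [3].
λ = 4: successive nullity increments [1, 1] count blocks of size ≥ k; block sizes are [2].

Jordan blocks: (-3, 3), (4, 2)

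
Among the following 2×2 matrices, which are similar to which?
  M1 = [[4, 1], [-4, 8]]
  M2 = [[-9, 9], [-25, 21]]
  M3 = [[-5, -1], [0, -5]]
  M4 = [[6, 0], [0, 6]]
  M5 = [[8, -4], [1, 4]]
3 classes: {M1, M2, M5}, {M3}, {M4}

Characteristic polynomials: χ_{M1} = (x - 6)^2, χ_{M2} = (x - 6)^2, χ_{M3} = (x + 5)^2, χ_{M4} = (x - 6)^2, χ_{M5} = (x - 6)^2.

{M1, M2, M5}: invariant factors (x - 6)^2.

{M3}: invariant factors (x + 5)^2.

{M4}: invariant factors x - 6, x - 6.

Matrices are similar if and only if their invariant-factor lists agree; the partition into similarity classes is {M1, M2, M5}, {M3}, {M4}.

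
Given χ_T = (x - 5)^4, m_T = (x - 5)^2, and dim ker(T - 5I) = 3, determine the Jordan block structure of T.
λ = 5: algebraic multiplicity 4 (exponent in χ_T), largest block size 2 (exponent in m_T), 3 blocks (geometric multiplicity). These force block sizes [2, 1, 1].

Jordan blocks: (5, 2), (5, 1), (5, 1)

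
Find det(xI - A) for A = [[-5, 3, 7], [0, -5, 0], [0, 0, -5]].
xI - A = [[x + 5, -3, -7], [0, x + 5, 0], [0, 0, x + 5]].

Expanding det(xI - A) along the first row:
det(xI - A) = + (x + 5)·det([[x + 5, 0], [0, x + 5]]) - (-3)·det([[0, 0], [0, x + 5]]) + (-7)·det([[0, x + 5], [0, 0]]).

Evaluating gives χ_A(x) = x^3 + 15x^2 + 75x + 125 = (x + 5)^3.

χ_A(x) = (x + 5)^3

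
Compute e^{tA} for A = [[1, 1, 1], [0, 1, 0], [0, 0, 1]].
e^{tA} = [[e^{t}, t*e^{t}, t*e^{t}], [0, e^{t}, 0], [0, 0, e^{t}]]

A has Jordan form J = [[1, 1, 0], [0, 1, 0], [0, 0, 1]] with A = PJP^{-1}, so e^{tA} = P e^{tJ} P^{-1}.

For a Jordan block J_k(λ), e^{tJ_k(λ)} = e^{λt} · (I + tN + t^2 N^2/2! + ... + t^{k-1} N^{k-1}/(k-1)!) where N is the nilpotent superdiagonal part.

Assembling the blocks and conjugating back gives the entries of e^{tA} as shown above.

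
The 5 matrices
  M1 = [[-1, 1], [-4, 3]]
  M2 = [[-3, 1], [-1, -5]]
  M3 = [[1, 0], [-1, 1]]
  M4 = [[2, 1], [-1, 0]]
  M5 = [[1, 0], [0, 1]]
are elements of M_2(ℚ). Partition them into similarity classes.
3 classes: {M1, M3, M4}, {M2}, {M5}

Characteristic polynomials: χ_{M1} = (x - 1)^2, χ_{M2} = (x + 4)^2, χ_{M3} = (x - 1)^2, χ_{M4} = (x - 1)^2, χ_{M5} = (x - 1)^2.

{M1, M3, M4}: invariant factors (x - 1)^2.

{M2}: invariant factors (x + 4)^2.

{M5}: invariant factors x - 1, x - 1.

Matrices are similar if and only if their invariant-factor lists agree; the partition into similarity classes is {M1, M3, M4}, {M2}, {M5}.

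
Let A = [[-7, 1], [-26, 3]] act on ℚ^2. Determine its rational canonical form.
R = [[0, -5], [1, -4]]

The invariant factors of A (the non-unit diagonal entries of the Smith normal form of xI - A over ℚ[x]) are x^2 + 4x + 5, each dividing the next. The characteristic polynomial is their product, x^2 + 4x + 5.

The rational canonical form is the block-diagonal matrix of companion matrices C(f_i):
R = [[0, -5], [1, -4]].

Note the characteristic polynomial does not split into linear factors over ℚ, so A has no Jordan form over ℚ; the rational canonical form exists over any field.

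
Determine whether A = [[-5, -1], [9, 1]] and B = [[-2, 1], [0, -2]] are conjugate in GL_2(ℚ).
Two matrices over a field are similar if and only if they have the same invariant factors.

Both A and B have characteristic polynomial (x + 2)^2 and minimal polynomial (x + 2)^2. Computing further, both have invariant factors (x + 2)^2. Hence A and B are similar.

Yes.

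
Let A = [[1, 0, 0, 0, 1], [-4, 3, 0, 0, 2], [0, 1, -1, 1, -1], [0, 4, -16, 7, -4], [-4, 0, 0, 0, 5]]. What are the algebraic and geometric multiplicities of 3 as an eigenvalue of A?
The characteristic polynomial is (x - 3)^5, so the factor x - 3 appears with exponent 5: the algebraic multiplicity is 5.

rank(A - 3I) = 2, so the eigenspace has dimension 5 - 2 = 3: the geometric multiplicity is 3.

Since 3 < 5, A is not diagonalizable.

algebraic multiplicity 5, geometric multiplicity 3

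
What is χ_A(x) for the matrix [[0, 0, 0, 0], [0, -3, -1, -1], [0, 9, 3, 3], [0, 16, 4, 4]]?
χ_A(x) = x^2(x - 2)^2

xI - A = [[x, 0, 0, 0], [0, x + 3, 1, 1], [0, -9, x - 3, -3], [0, -16, -4, x - 4]].

Expanding det(xI - A) along the first row:
det(xI - A) = + (x)·det([[x + 3, 1, 1], [-9, x - 3, -3], [-16, -4, x - 4]]) - (0)·det([[0, 1, 1], [0, x - 3, -3], [0, -4, x - 4]]) + (0)·det([[0, x + 3, 1], [0, -9, -3], [0, -16, x - 4]]) - (0)·det([[0, x + 3, 1], [0, -9, x - 3], [0, -16, -4]]).

Evaluating gives χ_A(x) = x^4 - 4x^3 + 4x^2 = x^2(x - 2)^2.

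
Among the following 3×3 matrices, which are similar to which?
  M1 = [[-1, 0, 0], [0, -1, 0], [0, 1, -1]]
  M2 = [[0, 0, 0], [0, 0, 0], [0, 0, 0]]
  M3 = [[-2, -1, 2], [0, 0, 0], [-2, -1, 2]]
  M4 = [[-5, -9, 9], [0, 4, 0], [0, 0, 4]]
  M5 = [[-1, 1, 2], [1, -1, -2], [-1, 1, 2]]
Characteristic polynomials: χ_{M1} = (x + 1)^3, χ_{M2} = x^3, χ_{M3} = x^3, χ_{M4} = (x - 4)^2(x + 5), χ_{M5} = x^3.

{M1}: invariant factors x + 1, (x + 1)^2.

{M2}: invariant factors x, x, x.

{M3, M5}: invariant factors x, x^2.

{M4}: invariant factors x - 4, (x - 4)(x + 5).

Matrices are similar if and only if their invariant-factor lists agree; the partition into similarity classes is {M1}, {M2}, {M3, M5}, {M4}.

4 classes: {M1}, {M2}, {M3, M5}, {M4}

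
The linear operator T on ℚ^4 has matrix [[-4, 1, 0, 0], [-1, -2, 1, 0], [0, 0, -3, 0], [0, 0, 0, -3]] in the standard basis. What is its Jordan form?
J = [[-3, 1, 0, 0], [0, -3, 1, 0], [0, 0, -3, 0], [0, 0, 0, -3]]

The characteristic polynomial is det(xI - A) = (x + 3)^4, so the eigenvalues are -3 (algebraic multiplicity 4).

For λ = -3: rank(A + 3I) = 2, rank((A + 3I)^2) = 1, rank((A + 3I)^3) = 0. The eigenspace has dimension 4 - 2 = 2, so there are 2 Jordan blocks; the rank sequence gives block sizes [3, 1].

Assembling the blocks gives the Jordan form J above.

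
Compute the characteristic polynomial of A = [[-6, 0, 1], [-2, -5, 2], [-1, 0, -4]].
χ_A(x) = (x + 5)^3

xI - A = [[x + 6, 0, -1], [2, x + 5, -2], [1, 0, x + 4]].

Expanding det(xI - A) along the first row:
det(xI - A) = + (x + 6)·det([[x + 5, -2], [0, x + 4]]) - (0)·det([[2, -2], [1, x + 4]]) + (-1)·det([[2, x + 5], [1, 0]]).

Evaluating gives χ_A(x) = x^3 + 15x^2 + 75x + 125 = (x + 5)^3.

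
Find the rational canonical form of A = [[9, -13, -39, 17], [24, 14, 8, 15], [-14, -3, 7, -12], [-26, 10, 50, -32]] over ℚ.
R = [[0, 0, 0, -16], [1, 0, 0, -8], [0, 1, 0, -9], [0, 0, 1, -2]]

The invariant factors of A (the non-unit diagonal entries of the Smith normal form of xI - A over ℚ[x]) are (x^2 + x + 4)^2, each dividing the next. The characteristic polynomial is their product, (x^2 + x + 4)^2.

The rational canonical form is the block-diagonal matrix of companion matrices C(f_i):
R = [[0, 0, 0, -16], [1, 0, 0, -8], [0, 1, 0, -9], [0, 0, 1, -2]].

Note the characteristic polynomial does not split into linear factors over ℚ, so A has no Jordan form over ℚ; the rational canonical form exists over any field.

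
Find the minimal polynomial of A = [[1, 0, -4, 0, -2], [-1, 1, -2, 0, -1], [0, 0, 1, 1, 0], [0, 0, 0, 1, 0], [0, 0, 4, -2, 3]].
m_A(x) = (x - 3)(x - 1)^2

The characteristic polynomial factors as (x - 3)(x - 1)^4. The minimal polynomial is ∏(x - λ)^{k_λ} where k_λ is the size of the largest Jordan block at λ.

For λ = 1: rank(A - I) = 3, and the largest Jordan block has size 2 (the smallest k with rank((A - I)^k) = rank((A - I)^(k+1))).
For λ = 3: rank(A - 3I) = 4, and the largest Jordan block has size 1 (the smallest k with rank((A - 3I)^k) = rank((A - 3I)^(k+1))).

So m_A(x) = (x - 3)(x - 1)^2.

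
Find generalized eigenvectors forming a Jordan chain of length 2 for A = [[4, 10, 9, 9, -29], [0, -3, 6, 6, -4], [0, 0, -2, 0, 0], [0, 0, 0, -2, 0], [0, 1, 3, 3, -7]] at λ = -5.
We seek v_1 ∈ ker((A + 5I)^2) \ ker(A + 5I), then set v_{i+1} = (A + 5I) v_i.

One such chain is v_1 = [[0, 3, 0, 0, 1]]^T, v_2 = [[1, 2, 0, 0, 1]]^T. Check: (A + 5I) v_2 = [[0, 0, 0, 0, 0]]^T = 0.

v_1 = [[0, 3, 0, 0, 1]]^T, v_2 = [[1, 2, 0, 0, 1]]^T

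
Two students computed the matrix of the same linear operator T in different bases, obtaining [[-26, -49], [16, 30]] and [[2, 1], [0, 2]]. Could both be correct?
Two matrices over a field are similar if and only if they have the same invariant factors.

Both A and B have characteristic polynomial (x - 2)^2 and minimal polynomial (x - 2)^2. Computing further, both have invariant factors (x - 2)^2. Hence A and B are similar.

Yes.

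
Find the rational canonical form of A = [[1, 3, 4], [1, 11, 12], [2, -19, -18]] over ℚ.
R = [[0, 0, -8], [1, 0, -12], [0, 1, -6]]

The invariant factors of A (the non-unit diagonal entries of the Smith normal form of xI - A over ℚ[x]) are (x + 2)^3, each dividing the next. The characteristic polynomial is their product, (x + 2)^3.

The rational canonical form is the block-diagonal matrix of companion matrices C(f_i):
R = [[0, 0, -8], [1, 0, -12], [0, 1, -6]].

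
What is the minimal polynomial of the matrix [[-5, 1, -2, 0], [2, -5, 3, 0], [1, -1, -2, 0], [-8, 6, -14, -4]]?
The characteristic polynomial factors as (x + 4)^4. The minimal polynomial is ∏(x - λ)^{k_λ} where k_λ is the size of the largest Jordan block at λ.

For λ = -4: rank(A + 4I) = 2, and the largest Jordan block has size 3 (the smallest k with rank((A + 4I)^k) = rank((A + 4I)^(k+1))).

So m_A(x) = (x + 4)^3.

m_A(x) = (x + 4)^3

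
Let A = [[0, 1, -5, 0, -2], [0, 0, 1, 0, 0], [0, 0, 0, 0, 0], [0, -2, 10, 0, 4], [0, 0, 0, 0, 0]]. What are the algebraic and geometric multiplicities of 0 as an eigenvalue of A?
algebraic multiplicity 5, geometric multiplicity 3

The characteristic polynomial is x^5, so the factor x appears with exponent 5: the algebraic multiplicity is 5.

rank(A) = 2, so the eigenspace has dimension 5 - 2 = 3: the geometric multiplicity is 3.

Since 3 < 5, A is not diagonalizable.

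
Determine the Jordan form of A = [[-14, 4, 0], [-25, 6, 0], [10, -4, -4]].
J = [[-4, 1, 0], [0, -4, 0], [0, 0, -4]]

The characteristic polynomial is det(xI - A) = (x + 4)^3, so the eigenvalues are -4 (algebraic multiplicity 3).

For λ = -4: rank(A + 4I) = 1, rank((A + 4I)^2) = 0. The eigenspace has dimension 3 - 1 = 2, so there are 2 Jordan blocks; the rank sequence gives block sizes [2, 1].

Assembling the blocks gives the Jordan form J above.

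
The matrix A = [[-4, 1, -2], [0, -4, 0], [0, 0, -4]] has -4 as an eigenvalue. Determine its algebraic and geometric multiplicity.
The characteristic polynomial is (x + 4)^3, so the factor x + 4 appears with exponent 3: the algebraic multiplicity is 3.

rank(A + 4I) = 1, so the eigenspace has dimension 3 - 1 = 2: the geometric multiplicity is 2.

Since 2 < 3, A is not diagonalizable.

algebraic multiplicity 3, geometric multiplicity 2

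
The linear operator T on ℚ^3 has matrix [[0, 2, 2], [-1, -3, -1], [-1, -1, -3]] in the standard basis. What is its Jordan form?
J = [[-2, 1, 0], [0, -2, 0], [0, 0, -2]]

The characteristic polynomial is det(xI - A) = (x + 2)^3, so the eigenvalues are -2 (algebraic multiplicity 3).

For λ = -2: rank(A + 2I) = 1, rank((A + 2I)^2) = 0. The eigenspace has dimension 3 - 1 = 2, so there are 2 Jordan blocks; the rank sequence gives block sizes [2, 1].

Assembling the blocks gives the Jordan form J above.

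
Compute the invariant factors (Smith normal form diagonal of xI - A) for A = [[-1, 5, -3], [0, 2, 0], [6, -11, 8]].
The Jordan structure of A has elementary divisors (x - 2)^2, (x - 5). Arranging the block sizes at each eigenvalue in decreasing order and taking row products gives the invariant factors.

Invariant factors (smallest first, each dividing the next): (x - 5)(x - 2)^2.

Check: the last factor (x - 5)(x - 2)^2 is the minimal polynomial, and the product (x - 5)(x - 2)^2 is the characteristic polynomial.

(x - 5)(x - 2)^2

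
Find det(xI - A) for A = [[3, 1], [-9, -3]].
χ_A(x) = x^2

xI - A = [[x - 3, -1], [9, x + 3]].

Expanding det(xI - A) along the first row:
det(xI - A) = + (x - 3)·det([[x + 3]]) - (-1)·det([[9]]).

Evaluating gives χ_A(x) = x^2.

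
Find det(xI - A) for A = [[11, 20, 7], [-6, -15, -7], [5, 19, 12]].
xI - A = [[x - 11, -20, -7], [6, x + 15, 7], [-5, -19, x - 12]].

Expanding det(xI - A) along the first row:
det(xI - A) = + (x - 11)·det([[x + 15, 7], [-19, x - 12]]) - (-20)·det([[6, 7], [-5, x - 12]]) + (-7)·det([[6, x + 15], [-5, -19]]).

Evaluating gives χ_A(x) = x^3 - 8x^2 + 5x + 50 = (x - 5)^2(x + 2).

χ_A(x) = (x - 5)^2(x + 2)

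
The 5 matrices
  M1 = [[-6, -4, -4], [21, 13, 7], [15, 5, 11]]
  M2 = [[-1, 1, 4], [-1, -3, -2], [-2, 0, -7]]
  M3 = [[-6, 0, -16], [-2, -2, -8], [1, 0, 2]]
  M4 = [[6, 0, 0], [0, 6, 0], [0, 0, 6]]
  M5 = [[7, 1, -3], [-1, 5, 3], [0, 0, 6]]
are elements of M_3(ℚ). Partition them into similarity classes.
Characteristic polynomials: χ_{M1} = (x - 6)^3, χ_{M2} = (x + 3)(x + 4)^2, χ_{M3} = (x + 2)^3, χ_{M4} = (x - 6)^3, χ_{M5} = (x - 6)^3.

{M1, M5}: invariant factors x - 6, (x - 6)^2.

{M2}: invariant factors (x + 3)(x + 4)^2.

{M3}: invariant factors x + 2, (x + 2)^2.

{M4}: invariant factors x - 6, x - 6, x - 6.

Matrices are similar if and only if their invariant-factor lists agree; the partition into similarity classes is {M1, M5}, {M2}, {M3}, {M4}.

4 classes: {M1, M5}, {M2}, {M3}, {M4}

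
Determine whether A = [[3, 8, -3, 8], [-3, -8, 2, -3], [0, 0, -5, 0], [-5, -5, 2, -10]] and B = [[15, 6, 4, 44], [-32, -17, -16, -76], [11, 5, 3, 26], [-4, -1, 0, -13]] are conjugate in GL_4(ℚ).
No.

trace(A) = -20 but trace(B) = -12. The trace is a similarity invariant, so A and B are not similar.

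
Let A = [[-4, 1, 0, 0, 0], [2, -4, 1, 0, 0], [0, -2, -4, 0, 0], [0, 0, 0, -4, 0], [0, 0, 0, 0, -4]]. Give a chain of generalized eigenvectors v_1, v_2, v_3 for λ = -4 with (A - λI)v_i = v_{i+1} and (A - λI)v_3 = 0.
We seek v_1 ∈ ker((A + 4I)^3) \ ker((A + 4I)^2), then set v_{i+1} = (A + 4I) v_i.

One such chain is v_1 = [[1, 0, -1, 0, 0]]^T, v_2 = [[0, 1, 0, 0, 0]]^T, v_3 = [[1, 0, -2, 0, 0]]^T. Check: (A + 4I) v_3 = [[0, 0, 0, 0, 0]]^T = 0.

v_1 = [[1, 0, -1, 0, 0]]^T, v_2 = [[0, 1, 0, 0, 0]]^T, v_3 = [[1, 0, -2, 0, 0]]^T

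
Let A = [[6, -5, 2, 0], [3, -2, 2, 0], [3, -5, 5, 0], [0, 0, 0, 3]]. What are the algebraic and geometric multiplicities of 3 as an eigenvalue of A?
The characteristic polynomial is (x - 3)^4, so the factor x - 3 appears with exponent 4: the algebraic multiplicity is 4.

rank(A - 3I) = 1, so the eigenspace has dimension 4 - 1 = 3: the geometric multiplicity is 3.

Since 3 < 4, A is not diagonalizable.

algebraic multiplicity 4, geometric multiplicity 3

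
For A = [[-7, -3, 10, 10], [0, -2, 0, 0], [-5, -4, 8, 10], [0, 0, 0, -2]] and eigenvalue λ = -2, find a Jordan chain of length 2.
We seek v_1 ∈ ker((A + 2I)^2) \ ker(A + 2I), then set v_{i+1} = (A + 2I) v_i.

One such chain is v_1 = [[1, 1, 1, 0]]^T, v_2 = [[2, 0, 1, 0]]^T. Check: (A + 2I) v_2 = [[0, 0, 0, 0]]^T = 0.

v_1 = [[1, 1, 1, 0]]^T, v_2 = [[2, 0, 1, 0]]^T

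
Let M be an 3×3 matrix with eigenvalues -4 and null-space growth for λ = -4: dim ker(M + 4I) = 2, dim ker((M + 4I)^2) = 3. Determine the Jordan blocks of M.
Jordan blocks: (-4, 2), (-4, 1)

λ = -4: successive nullity increments [2, 1] count blocks of size ≥ k; block sizes are [2, 1].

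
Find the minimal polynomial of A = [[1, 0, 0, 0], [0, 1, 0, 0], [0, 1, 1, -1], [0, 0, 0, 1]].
The characteristic polynomial factors as (x - 1)^4. The minimal polynomial is ∏(x - λ)^{k_λ} where k_λ is the size of the largest Jordan block at λ.

For λ = 1: rank(A - I) = 1, and the largest Jordan block has size 2 (the smallest k with rank((A - I)^k) = rank((A - I)^(k+1))).

So m_A(x) = (x - 1)^2.

m_A(x) = (x - 1)^2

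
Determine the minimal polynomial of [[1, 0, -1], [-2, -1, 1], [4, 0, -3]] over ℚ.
The characteristic polynomial factors as (x + 1)^3. The minimal polynomial is ∏(x - λ)^{k_λ} where k_λ is the size of the largest Jordan block at λ.

For λ = -1: rank(A + I) = 1, and the largest Jordan block has size 2 (the smallest k with rank((A + I)^k) = rank((A + I)^(k+1))).

So m_A(x) = (x + 1)^2.

m_A(x) = (x + 1)^2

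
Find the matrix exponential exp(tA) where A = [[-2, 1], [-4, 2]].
e^{tA} = [[1 - 2*t, t], [-4*t, 2*t + 1]]

A has Jordan form J = [[0, 1], [0, 0]] with A = PJP^{-1}, so e^{tA} = P e^{tJ} P^{-1}.

For a Jordan block J_k(λ), e^{tJ_k(λ)} = e^{λt} · (I + tN + t^2 N^2/2! + ... + t^{k-1} N^{k-1}/(k-1)!) where N is the nilpotent superdiagonal part.

Assembling the blocks and conjugating back gives the entries of e^{tA} as shown above.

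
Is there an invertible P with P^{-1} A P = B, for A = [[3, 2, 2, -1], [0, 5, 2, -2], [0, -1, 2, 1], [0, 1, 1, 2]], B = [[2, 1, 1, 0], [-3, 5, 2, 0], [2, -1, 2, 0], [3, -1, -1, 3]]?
Two matrices over a field are similar if and only if they have the same invariant factors.

Both A and B have characteristic polynomial (x - 3)^4 and minimal polynomial (x - 3)^3. Computing further, both have invariant factors x - 3, (x - 3)^3. Hence A and B are similar.

Yes.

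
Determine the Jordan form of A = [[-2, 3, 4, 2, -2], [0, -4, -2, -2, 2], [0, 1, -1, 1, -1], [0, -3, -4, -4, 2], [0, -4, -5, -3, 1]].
J = [[-2, 1, 0, 0, 0], [0, -2, 0, 0, 0], [0, 0, -2, 1, 0], [0, 0, 0, -2, 0], [0, 0, 0, 0, -2]]

The characteristic polynomial is det(xI - A) = (x + 2)^5, so the eigenvalues are -2 (algebraic multiplicity 5).

For λ = -2: rank(A + 2I) = 2, rank((A + 2I)^2) = 0. The eigenspace has dimension 5 - 2 = 3, so there are 3 Jordan blocks; the rank sequence gives block sizes [2, 2, 1].

Assembling the blocks gives the Jordan form J above.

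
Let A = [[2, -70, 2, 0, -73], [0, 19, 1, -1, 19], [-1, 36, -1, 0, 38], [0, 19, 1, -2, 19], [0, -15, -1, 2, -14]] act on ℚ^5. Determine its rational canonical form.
R = [[0, 0, 0, 0, -2], [1, 0, 0, 0, -13], [0, 1, 0, 0, -20], [0, 0, 1, 0, 5], [0, 0, 0, 1, 4]]

The invariant factors of A (the non-unit diagonal entries of the Smith normal form of xI - A over ℚ[x]) are (x + 2)(x^2 - 3x - 1)^2, each dividing the next. The characteristic polynomial is their product, (x + 2)(x^2 - 3x - 1)^2.

The rational canonical form is the block-diagonal matrix of companion matrices C(f_i):
R = [[0, 0, 0, 0, -2], [1, 0, 0, 0, -13], [0, 1, 0, 0, -20], [0, 0, 1, 0, 5], [0, 0, 0, 1, 4]].

Note the characteristic polynomial does not split into linear factors over ℚ, so A has no Jordan form over ℚ; the rational canonical form exists over any field.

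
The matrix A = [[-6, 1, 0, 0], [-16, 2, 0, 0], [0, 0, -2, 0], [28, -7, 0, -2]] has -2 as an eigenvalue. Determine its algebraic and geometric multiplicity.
The characteristic polynomial is (x + 2)^4, so the factor x + 2 appears with exponent 4: the algebraic multiplicity is 4.

rank(A + 2I) = 1, so the eigenspace has dimension 4 - 1 = 3: the geometric multiplicity is 3.

Since 3 < 4, A is not diagonalizable.

algebraic multiplicity 4, geometric multiplicity 3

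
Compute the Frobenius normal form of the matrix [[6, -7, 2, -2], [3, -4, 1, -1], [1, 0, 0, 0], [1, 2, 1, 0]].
The invariant factors of A (the non-unit diagonal entries of the Smith normal form of xI - A over ℚ[x]) are (x^2 - x - 1)^2, each dividing the next. The characteristic polynomial is their product, (x^2 - x - 1)^2.

The rational canonical form is the block-diagonal matrix of companion matrices C(f_i):
R = [[0, 0, 0, -1], [1, 0, 0, -2], [0, 1, 0, 1], [0, 0, 1, 2]].

Note the characteristic polynomial does not split into linear factors over ℚ, so A has no Jordan form over ℚ; the rational canonical form exists over any field.

R = [[0, 0, 0, -1], [1, 0, 0, -2], [0, 1, 0, 1], [0, 0, 1, 2]]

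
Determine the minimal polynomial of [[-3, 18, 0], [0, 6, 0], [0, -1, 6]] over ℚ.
The characteristic polynomial factors as (x - 6)^2(x + 3). The minimal polynomial is ∏(x - λ)^{k_λ} where k_λ is the size of the largest Jordan block at λ.

For λ = -3: rank(A + 3I) = 2, and the largest Jordan block has size 1 (the smallest k with rank((A + 3I)^k) = rank((A + 3I)^(k+1))).
For λ = 6: rank(A - 6I) = 2, and the largest Jordan block has size 2 (the smallest k with rank((A - 6I)^k) = rank((A - 6I)^(k+1))).

So m_A(x) = (x - 6)^2(x + 3).

m_A(x) = (x - 6)^2(x + 3)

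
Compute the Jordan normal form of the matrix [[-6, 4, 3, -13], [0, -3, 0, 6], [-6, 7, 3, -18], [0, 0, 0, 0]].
J = [[-3, 1, 0, 0], [0, -3, 0, 0], [0, 0, 0, 1], [0, 0, 0, 0]]

The characteristic polynomial is det(xI - A) = x^2(x + 3)^2, so the eigenvalues are -3 (algebraic multiplicity 2), 0 (algebraic multiplicity 2).

For λ = -3: rank(A + 3I) = 3, rank((A + 3I)^2) = 2. The eigenspace has dimension 4 - 3 = 1, so there is 1 Jordan block; the rank sequence gives block sizes [2].

For λ = 0: rank(A) = 3, rank(A^2) = 2. The eigenspace has dimension 4 - 3 = 1, so there is 1 Jordan block; the rank sequence gives block sizes [2].

Assembling the blocks gives the Jordan form J above.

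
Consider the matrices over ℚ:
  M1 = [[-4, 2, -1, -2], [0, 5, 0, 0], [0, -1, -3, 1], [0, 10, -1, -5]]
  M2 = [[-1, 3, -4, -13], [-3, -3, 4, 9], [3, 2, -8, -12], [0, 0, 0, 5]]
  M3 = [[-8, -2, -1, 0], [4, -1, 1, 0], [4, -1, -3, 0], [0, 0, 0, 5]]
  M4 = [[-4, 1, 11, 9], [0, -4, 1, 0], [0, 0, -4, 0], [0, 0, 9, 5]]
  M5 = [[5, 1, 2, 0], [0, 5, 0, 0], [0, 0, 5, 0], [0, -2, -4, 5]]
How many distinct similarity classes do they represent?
Characteristic polynomials: χ_{M1} = (x - 5)(x + 4)^3, χ_{M2} = (x - 5)(x + 4)^3, χ_{M3} = (x - 5)(x + 4)^3, χ_{M4} = (x - 5)(x + 4)^3, χ_{M5} = (x - 5)^4.

{M1, M2, M3, M4}: invariant factors (x - 5)(x + 4)^3.

{M5}: invariant factors x - 5, x - 5, (x - 5)^2.

Matrices are similar if and only if their invariant-factor lists agree; the partition into similarity classes is {M1, M2, M3, M4}, {M5}.

2 classes: {M1, M2, M3, M4}, {M5}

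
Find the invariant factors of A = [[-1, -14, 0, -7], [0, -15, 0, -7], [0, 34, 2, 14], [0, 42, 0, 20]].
x + 1, (x - 6)(x - 2)(x + 1)

The Jordan structure of A has elementary divisors (x + 1), (x + 1), (x - 2), (x - 6). Arranging the block sizes at each eigenvalue in decreasing order and taking row products gives the invariant factors.

Invariant factors (smallest first, each dividing the next): x + 1, (x - 6)(x - 2)(x + 1).

Check: the last factor (x - 6)(x - 2)(x + 1) is the minimal polynomial, and the product (x - 6)(x - 2)(x + 1)^2 is the characteristic polynomial.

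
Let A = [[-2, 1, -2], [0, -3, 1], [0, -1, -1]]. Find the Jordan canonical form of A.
The characteristic polynomial is det(xI - A) = (x + 2)^3, so the eigenvalues are -2 (algebraic multiplicity 3).

For λ = -2: rank(A + 2I) = 2, rank((A + 2I)^2) = 1, rank((A + 2I)^3) = 0. The eigenspace has dimension 3 - 2 = 1, so there is 1 Jordan block; the rank sequence gives block sizes [3].

Assembling the blocks gives the Jordan form J above.

J = [[-2, 1, 0], [0, -2, 1], [0, 0, -2]]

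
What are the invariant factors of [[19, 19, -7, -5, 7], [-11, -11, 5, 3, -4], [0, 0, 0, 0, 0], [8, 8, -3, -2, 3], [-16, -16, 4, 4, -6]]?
x^2, x^3

The Jordan structure of A has elementary divisors x^3, x^2. Arranging the block sizes at each eigenvalue in decreasing order and taking row products gives the invariant factors.

Invariant factors (smallest first, each dividing the next): x^2, x^3.

Check: the last factor x^3 is the minimal polynomial, and the product x^5 is the characteristic polynomial.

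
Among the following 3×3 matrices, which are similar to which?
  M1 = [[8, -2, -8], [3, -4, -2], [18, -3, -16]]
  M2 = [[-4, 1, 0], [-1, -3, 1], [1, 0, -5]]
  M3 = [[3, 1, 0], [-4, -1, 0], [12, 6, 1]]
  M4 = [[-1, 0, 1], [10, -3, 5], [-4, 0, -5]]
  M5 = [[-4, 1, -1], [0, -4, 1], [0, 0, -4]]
3 classes: {M1, M2, M5}, {M3}, {M4}

Characteristic polynomials: χ_{M1} = (x + 4)^3, χ_{M2} = (x + 4)^3, χ_{M3} = (x - 1)^3, χ_{M4} = (x + 3)^3, χ_{M5} = (x + 4)^3.

{M1, M2, M5}: invariant factors (x + 4)^3.

{M3}: invariant factors x - 1, (x - 1)^2.

{M4}: invariant factors x + 3, (x + 3)^2.

Matrices are similar if and only if their invariant-factor lists agree; the partition into similarity classes is {M1, M2, M5}, {M3}, {M4}.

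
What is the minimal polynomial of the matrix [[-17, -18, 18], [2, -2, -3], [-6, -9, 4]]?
The characteristic polynomial factors as (x + 5)^3. The minimal polynomial is ∏(x - λ)^{k_λ} where k_λ is the size of the largest Jordan block at λ.

For λ = -5: rank(A + 5I) = 1, and the largest Jordan block has size 2 (the smallest k with rank((A + 5I)^k) = rank((A + 5I)^(k+1))).

So m_A(x) = (x + 5)^2.

m_A(x) = (x + 5)^2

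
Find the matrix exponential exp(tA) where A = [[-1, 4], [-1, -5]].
A has Jordan form J = [[-3, 1], [0, -3]] with A = PJP^{-1}, so e^{tA} = P e^{tJ} P^{-1}.

For a Jordan block J_k(λ), e^{tJ_k(λ)} = e^{λt} · (I + tN + t^2 N^2/2! + ... + t^{k-1} N^{k-1}/(k-1)!) where N is the nilpotent superdiagonal part.

Assembling the blocks and conjugating back gives the entries of e^{tA} as shown above.

e^{tA} = [[(2*t + 1)*e^{-3*t}, 4*t*e^{-3*t}], [-t*e^{-3*t}, (1 - 2*t)*e^{-3*t}]]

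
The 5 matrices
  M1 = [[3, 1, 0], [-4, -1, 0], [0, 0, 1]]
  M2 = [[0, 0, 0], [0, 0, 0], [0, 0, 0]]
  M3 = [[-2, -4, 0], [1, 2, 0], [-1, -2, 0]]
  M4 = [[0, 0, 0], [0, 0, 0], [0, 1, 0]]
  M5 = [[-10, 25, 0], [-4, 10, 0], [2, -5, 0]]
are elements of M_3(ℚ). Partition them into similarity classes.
3 classes: {M1}, {M2}, {M3, M4, M5}

Characteristic polynomials: χ_{M1} = (x - 1)^3, χ_{M2} = x^3, χ_{M3} = x^3, χ_{M4} = x^3, χ_{M5} = x^3.

{M1}: invariant factors x - 1, (x - 1)^2.

{M2}: invariant factors x, x, x.

{M3, M4, M5}: invariant factors x, x^2.

Matrices are similar if and only if their invariant-factor lists agree; the partition into similarity classes is {M1}, {M2}, {M3, M4, M5}.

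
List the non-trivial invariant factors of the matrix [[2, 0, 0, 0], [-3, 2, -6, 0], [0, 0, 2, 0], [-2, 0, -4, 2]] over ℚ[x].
x - 2, x - 2, (x - 2)^2

The Jordan structure of A has elementary divisors (x - 2)^2, (x - 2), (x - 2). Arranging the block sizes at each eigenvalue in decreasing order and taking row products gives the invariant factors.

Invariant factors (smallest first, each dividing the next): x - 2, x - 2, (x - 2)^2.

Check: the last factor (x - 2)^2 is the minimal polynomial, and the product (x - 2)^4 is the characteristic polynomial.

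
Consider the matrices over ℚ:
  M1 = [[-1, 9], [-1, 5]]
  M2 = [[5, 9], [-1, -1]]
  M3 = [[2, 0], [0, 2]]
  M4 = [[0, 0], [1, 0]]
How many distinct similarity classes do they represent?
Characteristic polynomials: χ_{M1} = (x - 2)^2, χ_{M2} = (x - 2)^2, χ_{M3} = (x - 2)^2, χ_{M4} = x^2.

{M1, M2}: invariant factors (x - 2)^2.

{M3}: invariant factors x - 2, x - 2.

{M4}: invariant factors x^2.

Matrices are similar if and only if their invariant-factor lists agree; the partition into similarity classes is {M1, M2}, {M3}, {M4}.

3 classes: {M1, M2}, {M3}, {M4}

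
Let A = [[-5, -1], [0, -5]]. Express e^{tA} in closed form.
A has Jordan form J = [[-5, 1], [0, -5]] with A = PJP^{-1}, so e^{tA} = P e^{tJ} P^{-1}.

For a Jordan block J_k(λ), e^{tJ_k(λ)} = e^{λt} · (I + tN + t^2 N^2/2! + ... + t^{k-1} N^{k-1}/(k-1)!) where N is the nilpotent superdiagonal part.

Assembling the blocks and conjugating back gives the entries of e^{tA} as shown above.

e^{tA} = [[e^{-5*t}, -t*e^{-5*t}], [0, e^{-5*t}]]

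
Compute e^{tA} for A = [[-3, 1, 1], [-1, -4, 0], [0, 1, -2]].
A has Jordan form J = [[-3, 1, 0], [0, -3, 1], [0, 0, -3]] with A = PJP^{-1}, so e^{tA} = P e^{tJ} P^{-1}.

For a Jordan block J_k(λ), e^{tJ_k(λ)} = e^{λt} · (I + tN + t^2 N^2/2! + ... + t^{k-1} N^{k-1}/(k-1)!) where N is the nilpotent superdiagonal part.

Assembling the blocks and conjugating back gives the entries of e^{tA} as shown above.

e^{tA} = [[(2 - t^2)*e^{-3*t}/2, t*e^{-3*t}, t*(t + 2)*e^{-3*t}/2], [t*(t - 2)*e^{-3*t}/2, (1 - t)*e^{-3*t}, -t^2*e^{-3*t}/2], [-t^2*e^{-3*t}/2, t*e^{-3*t}, (t^2/2 + t + 1)*e^{-3*t}]]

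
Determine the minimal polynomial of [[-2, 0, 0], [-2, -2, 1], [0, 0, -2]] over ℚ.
The characteristic polynomial factors as (x + 2)^3. The minimal polynomial is ∏(x - λ)^{k_λ} where k_λ is the size of the largest Jordan block at λ.

For λ = -2: rank(A + 2I) = 1, and the largest Jordan block has size 2 (the smallest k with rank((A + 2I)^k) = rank((A + 2I)^(k+1))).

So m_A(x) = (x + 2)^2.

m_A(x) = (x + 2)^2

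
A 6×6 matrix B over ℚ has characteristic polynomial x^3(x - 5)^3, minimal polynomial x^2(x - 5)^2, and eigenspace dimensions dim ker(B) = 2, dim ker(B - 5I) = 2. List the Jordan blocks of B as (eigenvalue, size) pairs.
Jordan blocks: (0, 2), (0, 1), (5, 2), (5, 1)

λ = 0: algebraic multiplicity 3 (exponent in χ_B), largest block size 2 (exponent in m_B), 2 blocks (geometric multiplicity). These force block sizes [2, 1].
λ = 5: algebraic multiplicity 3 (exponent in χ_B), largest block size 2 (exponent in m_B), 2 blocks (geometric multiplicity). These force block sizes [2, 1].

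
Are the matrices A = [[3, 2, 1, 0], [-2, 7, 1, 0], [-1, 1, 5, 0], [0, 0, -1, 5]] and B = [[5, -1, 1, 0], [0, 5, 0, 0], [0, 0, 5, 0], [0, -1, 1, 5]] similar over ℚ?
Both have characteristic polynomial (x - 5)^4, but the minimal polynomial of A is (x - 5)^3 while the minimal polynomial of B is (x - 5)^2. The minimal polynomial is a similarity invariant, so A and B are not similar.

No.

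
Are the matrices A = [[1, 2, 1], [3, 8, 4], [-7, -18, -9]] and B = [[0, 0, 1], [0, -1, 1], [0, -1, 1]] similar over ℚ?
Yes.

Two matrices over a field are similar if and only if they have the same invariant factors.

Both A and B have characteristic polynomial x^3 and minimal polynomial x^3. Computing further, both have invariant factors x^3. Hence A and B are similar.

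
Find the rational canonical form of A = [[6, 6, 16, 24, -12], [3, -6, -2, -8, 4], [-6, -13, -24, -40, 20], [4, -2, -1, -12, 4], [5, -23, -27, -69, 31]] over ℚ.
R = [[0, 0, 0, 0, -4], [1, 0, 0, 0, 4], [0, 1, 0, 0, 8], [0, 0, 1, 0, -4], [0, 0, 0, 1, -5]]

The invariant factors of A (the non-unit diagonal entries of the Smith normal form of xI - A over ℚ[x]) are (x + 1)(x^2 + 2x - 2)^2, each dividing the next. The characteristic polynomial is their product, (x + 1)(x^2 + 2x - 2)^2.

The rational canonical form is the block-diagonal matrix of companion matrices C(f_i):
R = [[0, 0, 0, 0, -4], [1, 0, 0, 0, 4], [0, 1, 0, 0, 8], [0, 0, 1, 0, -4], [0, 0, 0, 1, -5]].

Note the characteristic polynomial does not split into linear factors over ℚ, so A has no Jordan form over ℚ; the rational canonical form exists over any field.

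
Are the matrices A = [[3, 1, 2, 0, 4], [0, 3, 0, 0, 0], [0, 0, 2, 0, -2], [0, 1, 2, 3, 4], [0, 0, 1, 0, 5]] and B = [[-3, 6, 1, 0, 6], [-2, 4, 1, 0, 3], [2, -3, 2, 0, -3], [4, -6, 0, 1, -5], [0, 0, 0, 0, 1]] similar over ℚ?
No.

trace(A) = 16 but trace(B) = 5. The trace is a similarity invariant, so A and B are not similar.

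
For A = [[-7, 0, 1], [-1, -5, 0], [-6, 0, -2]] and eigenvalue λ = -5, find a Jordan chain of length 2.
v_1 = [[-1, 1, -2]]^T, v_2 = [[0, 1, 0]]^T

We seek v_1 ∈ ker((A + 5I)^2) \ ker(A + 5I), then set v_{i+1} = (A + 5I) v_i.

One such chain is v_1 = [[-1, 1, -2]]^T, v_2 = [[0, 1, 0]]^T. Check: (A + 5I) v_2 = [[0, 0, 0]]^T = 0.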